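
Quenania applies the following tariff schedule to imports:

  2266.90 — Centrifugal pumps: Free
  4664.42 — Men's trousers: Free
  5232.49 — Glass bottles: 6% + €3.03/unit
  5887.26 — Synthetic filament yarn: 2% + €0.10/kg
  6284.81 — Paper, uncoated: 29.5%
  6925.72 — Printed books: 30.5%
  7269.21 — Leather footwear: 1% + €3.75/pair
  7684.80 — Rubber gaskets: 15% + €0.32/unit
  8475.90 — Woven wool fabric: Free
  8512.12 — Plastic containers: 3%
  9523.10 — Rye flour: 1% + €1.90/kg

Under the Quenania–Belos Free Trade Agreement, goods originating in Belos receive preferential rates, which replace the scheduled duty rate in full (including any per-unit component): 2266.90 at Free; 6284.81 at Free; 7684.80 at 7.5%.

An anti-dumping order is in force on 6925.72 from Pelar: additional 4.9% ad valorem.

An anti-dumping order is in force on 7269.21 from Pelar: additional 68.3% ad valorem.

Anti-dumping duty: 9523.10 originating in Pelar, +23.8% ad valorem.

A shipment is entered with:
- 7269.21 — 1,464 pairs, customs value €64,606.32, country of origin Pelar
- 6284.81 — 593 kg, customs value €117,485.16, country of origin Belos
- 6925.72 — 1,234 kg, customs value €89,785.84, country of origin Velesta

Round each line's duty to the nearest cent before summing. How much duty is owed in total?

Line 1 (7269.21, Pelar, 1,464 pairs, €64,606.32):
Base rate for 7269.21 is 1% + €3.75/pair.
Additional duty on 7269.21 from Pelar: +68.3%. Applied ad valorem rate: 1% + 68.3% = 69.3%.
Duty = €64,606.32 × 69.3% + 1,464 × €3.75 = €50,262.18.
Line 2 (6284.81, Belos, 593 kg, €117,485.16):
Base rate for 6284.81 is 29.5%.
Origin Belos qualifies under the Quenania–Belos agreement and 6284.81 is covered: preferential rate Free applies instead.
Duty = €117,485.16 × 0% = €0.00.
Line 3 (6925.72, Velesta, 1,234 kg, €89,785.84):
Base rate for 6925.72 is 30.5%.
The additional-duty order on 6925.72 targets Pelar, not Velesta; it does not apply.
Duty = €89,785.84 × 30.5% = €27,384.68.
Total = €50,262.18 + €0.00 + €27,384.68 = €77,646.86.

€77,646.86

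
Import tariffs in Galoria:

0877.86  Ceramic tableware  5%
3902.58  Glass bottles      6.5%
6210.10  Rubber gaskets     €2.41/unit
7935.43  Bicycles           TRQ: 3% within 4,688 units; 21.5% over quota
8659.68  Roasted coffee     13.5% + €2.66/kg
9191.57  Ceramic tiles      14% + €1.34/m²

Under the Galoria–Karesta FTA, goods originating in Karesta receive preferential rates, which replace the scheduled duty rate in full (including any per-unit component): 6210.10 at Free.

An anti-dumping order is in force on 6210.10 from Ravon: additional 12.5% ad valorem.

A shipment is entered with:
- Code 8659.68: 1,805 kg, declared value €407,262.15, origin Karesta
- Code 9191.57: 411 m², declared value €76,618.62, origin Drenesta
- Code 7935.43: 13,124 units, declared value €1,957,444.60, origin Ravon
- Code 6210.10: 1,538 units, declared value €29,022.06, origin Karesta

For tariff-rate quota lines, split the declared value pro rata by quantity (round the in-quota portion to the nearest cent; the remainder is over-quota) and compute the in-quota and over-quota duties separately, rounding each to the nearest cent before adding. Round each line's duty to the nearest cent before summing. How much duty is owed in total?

€362,554.82

Line 1 (8659.68, Karesta, 1,805 kg, €407,262.15):
Base rate for 8659.68 is 13.5% + €2.66/kg.
Origin Karesta is the FTA partner but 8659.68 is not on the preference list; base rate stands.
Duty = €407,262.15 × 13.5% + 1,805 × €2.66 = €59,781.69.
Line 2 (9191.57, Drenesta, 411 m², €76,618.62):
Base rate for 9191.57 is 14% + €1.34/m².
Duty = €76,618.62 × 14% + 411 × €1.34 = €11,277.35.
Line 3 (7935.43, Ravon, 13,124 units, €1,957,444.60):
Code 7935.43 is under a tariff-rate quota (threshold 4,688 units). In-quota: 4,688 units at 3%; over-quota: 8,436 units at 21.5%.
Pro-rata value split: in-quota = €1,957,444.60 × 4,688/13,124 = €699,215.20; over-quota = €1,957,444.60 − €699,215.20 = €1,258,229.40.
In-quota duty = €699,215.20 × 3% = €20,976.46. Over-quota duty = €1,258,229.40 × 21.5% = €270,519.32.
Line duty = €20,976.46 + €270,519.32 = €291,495.78.
Line 4 (6210.10, Karesta, 1,538 units, €29,022.06):
Base rate for 6210.10 is €2.41/unit.
Origin Karesta qualifies under the Galoria–Karesta agreement and 6210.10 is covered: preferential rate Free applies instead.
The additional-duty order on 6210.10 targets Ravon, not Karesta; it does not apply.
Duty = €29,022.06 × 0% = €0.00.
Total = €59,781.69 + €11,277.35 + €291,495.78 + €0.00 = €362,554.82.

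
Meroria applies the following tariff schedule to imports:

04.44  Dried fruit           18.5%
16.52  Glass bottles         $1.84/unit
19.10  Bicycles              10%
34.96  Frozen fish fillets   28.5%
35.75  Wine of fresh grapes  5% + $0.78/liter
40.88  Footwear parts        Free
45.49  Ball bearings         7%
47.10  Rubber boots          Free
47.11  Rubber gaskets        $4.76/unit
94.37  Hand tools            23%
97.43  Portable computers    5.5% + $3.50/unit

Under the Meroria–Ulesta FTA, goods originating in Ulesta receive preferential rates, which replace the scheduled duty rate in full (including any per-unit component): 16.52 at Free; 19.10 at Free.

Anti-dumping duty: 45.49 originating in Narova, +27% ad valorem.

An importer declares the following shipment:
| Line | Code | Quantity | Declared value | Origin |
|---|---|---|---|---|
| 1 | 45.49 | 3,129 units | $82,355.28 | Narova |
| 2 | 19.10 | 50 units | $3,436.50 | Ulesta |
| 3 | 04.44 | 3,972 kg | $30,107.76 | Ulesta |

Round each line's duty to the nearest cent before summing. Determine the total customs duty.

$33,570.74

Line 1 (45.49, Narova, 3,129 units, $82,355.28):
Base rate for 45.49 is 7%.
Additional duty on 45.49 from Narova: +27%. Applied ad valorem rate: 7% + 27% = 34%.
Duty = $82,355.28 × 34% = $28,000.80.
Line 2 (19.10, Ulesta, 50 units, $3,436.50):
Base rate for 19.10 is 10%.
Origin Ulesta qualifies under the Meroria–Ulesta agreement and 19.10 is covered: preferential rate Free applies instead.
Duty = $3,436.50 × 0% = $0.00.
Line 3 (04.44, Ulesta, 3,972 kg, $30,107.76):
Base rate for 04.44 is 18.5%.
Origin Ulesta is the FTA partner but 04.44 is not on the preference list; base rate stands.
Duty = $30,107.76 × 18.5% = $5,569.94.
Total = $28,000.80 + $0.00 + $5,569.94 = $33,570.74.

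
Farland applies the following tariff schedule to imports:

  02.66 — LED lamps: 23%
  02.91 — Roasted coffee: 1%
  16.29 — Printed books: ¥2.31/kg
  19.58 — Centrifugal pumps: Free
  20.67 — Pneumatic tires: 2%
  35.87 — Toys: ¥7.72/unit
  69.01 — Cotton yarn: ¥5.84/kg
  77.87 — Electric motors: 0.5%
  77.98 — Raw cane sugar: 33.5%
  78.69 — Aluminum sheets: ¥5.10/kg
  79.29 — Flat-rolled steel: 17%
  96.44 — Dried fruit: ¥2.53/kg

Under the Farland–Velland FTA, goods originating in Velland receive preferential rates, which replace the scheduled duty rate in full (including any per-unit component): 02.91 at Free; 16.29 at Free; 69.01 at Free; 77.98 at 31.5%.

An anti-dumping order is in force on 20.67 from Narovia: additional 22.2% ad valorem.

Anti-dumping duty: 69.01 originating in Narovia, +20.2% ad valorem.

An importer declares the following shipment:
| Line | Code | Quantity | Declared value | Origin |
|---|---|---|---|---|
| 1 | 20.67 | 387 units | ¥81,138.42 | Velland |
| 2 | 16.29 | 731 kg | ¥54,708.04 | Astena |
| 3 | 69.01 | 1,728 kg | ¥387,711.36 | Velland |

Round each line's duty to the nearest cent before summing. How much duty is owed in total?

Line 1 (20.67, Velland, 387 units, ¥81,138.42):
Base rate for 20.67 is 2%.
Origin Velland is the FTA partner but 20.67 is not on the preference list; base rate stands.
The additional-duty order on 20.67 targets Narovia, not Velland; it does not apply.
Duty = ¥81,138.42 × 2% = ¥1,622.77.
Line 2 (16.29, Astena, 731 kg, ¥54,708.04):
Base rate for 16.29 is ¥2.31/kg.
16.29 has an FTA preferential rate, but origin Astena is not Velland; base rate stands.
Duty = 731 × ¥2.31 = ¥1,688.61.
Line 3 (69.01, Velland, 1,728 kg, ¥387,711.36):
Base rate for 69.01 is ¥5.84/kg.
Origin Velland qualifies under the Farland–Velland agreement and 69.01 is covered: preferential rate Free applies instead.
The additional-duty order on 69.01 targets Narovia, not Velland; it does not apply.
Duty = ¥387,711.36 × 0% = ¥0.00.
Total = ¥1,622.77 + ¥1,688.61 + ¥0.00 = ¥3,311.38.

¥3,311.38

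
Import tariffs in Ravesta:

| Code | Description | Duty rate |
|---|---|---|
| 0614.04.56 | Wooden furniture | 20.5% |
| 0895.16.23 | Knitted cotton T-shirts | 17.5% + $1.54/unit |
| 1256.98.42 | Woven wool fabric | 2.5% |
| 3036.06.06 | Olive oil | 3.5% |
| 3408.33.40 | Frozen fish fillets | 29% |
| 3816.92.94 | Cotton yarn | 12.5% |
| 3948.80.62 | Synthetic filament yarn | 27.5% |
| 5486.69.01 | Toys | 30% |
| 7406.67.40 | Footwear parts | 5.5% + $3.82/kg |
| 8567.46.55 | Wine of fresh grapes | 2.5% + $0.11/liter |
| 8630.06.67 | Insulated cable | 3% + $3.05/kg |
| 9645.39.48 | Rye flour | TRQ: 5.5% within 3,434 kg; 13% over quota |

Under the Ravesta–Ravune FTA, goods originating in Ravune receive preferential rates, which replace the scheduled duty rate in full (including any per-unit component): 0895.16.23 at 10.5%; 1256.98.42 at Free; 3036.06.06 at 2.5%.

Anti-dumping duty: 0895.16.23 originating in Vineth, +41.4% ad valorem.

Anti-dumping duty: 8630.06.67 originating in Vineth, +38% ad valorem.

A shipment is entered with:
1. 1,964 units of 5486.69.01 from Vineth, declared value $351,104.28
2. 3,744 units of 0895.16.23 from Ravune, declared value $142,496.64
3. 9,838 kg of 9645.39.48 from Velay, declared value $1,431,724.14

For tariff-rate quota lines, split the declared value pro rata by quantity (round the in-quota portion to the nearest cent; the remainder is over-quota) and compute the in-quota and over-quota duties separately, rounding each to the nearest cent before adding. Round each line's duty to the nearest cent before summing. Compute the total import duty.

$268,936.32

Line 1 (5486.69.01, Vineth, 1,964 units, $351,104.28):
Base rate for 5486.69.01 is 30%.
Duty = $351,104.28 × 30% = $105,331.28.
Line 2 (0895.16.23, Ravune, 3,744 units, $142,496.64):
Base rate for 0895.16.23 is 17.5% + $1.54/unit.
Origin Ravune qualifies under the Ravesta–Ravune agreement and 0895.16.23 is covered: preferential rate 10.5% applies instead.
The additional-duty order on 0895.16.23 targets Vineth, not Ravune; it does not apply.
Duty = $142,496.64 × 10.5% = $14,962.15.
Line 3 (9645.39.48, Velay, 9,838 kg, $1,431,724.14):
Code 9645.39.48 is under a tariff-rate quota (threshold 3,434 kg). In-quota: 3,434 kg at 5.5%; over-quota: 6,404 kg at 13%.
Pro-rata value split: in-quota = $1,431,724.14 × 3,434/9,838 = $499,750.02; over-quota = $1,431,724.14 − $499,750.02 = $931,974.12.
In-quota duty = $499,750.02 × 5.5% = $27,486.25. Over-quota duty = $931,974.12 × 13% = $121,156.64.
Line duty = $27,486.25 + $121,156.64 = $148,642.89.
Total = $105,331.28 + $14,962.15 + $148,642.89 = $268,936.32.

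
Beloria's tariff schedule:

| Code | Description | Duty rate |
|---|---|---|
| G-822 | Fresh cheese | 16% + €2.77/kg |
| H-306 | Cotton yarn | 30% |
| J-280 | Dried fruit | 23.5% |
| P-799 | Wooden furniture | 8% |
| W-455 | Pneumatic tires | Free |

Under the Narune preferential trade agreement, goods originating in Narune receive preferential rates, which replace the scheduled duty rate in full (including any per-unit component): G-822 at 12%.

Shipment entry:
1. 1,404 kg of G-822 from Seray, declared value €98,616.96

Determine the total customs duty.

€19,667.79

Line 1 (G-822, Seray, 1,404 kg, €98,616.96):
Base rate for G-822 is 16% + €2.77/kg.
G-822 has an FTA preferential rate, but origin Seray is not Narune; base rate stands.
Duty = €98,616.96 × 16% + 1,404 × €2.77 = €19,667.79.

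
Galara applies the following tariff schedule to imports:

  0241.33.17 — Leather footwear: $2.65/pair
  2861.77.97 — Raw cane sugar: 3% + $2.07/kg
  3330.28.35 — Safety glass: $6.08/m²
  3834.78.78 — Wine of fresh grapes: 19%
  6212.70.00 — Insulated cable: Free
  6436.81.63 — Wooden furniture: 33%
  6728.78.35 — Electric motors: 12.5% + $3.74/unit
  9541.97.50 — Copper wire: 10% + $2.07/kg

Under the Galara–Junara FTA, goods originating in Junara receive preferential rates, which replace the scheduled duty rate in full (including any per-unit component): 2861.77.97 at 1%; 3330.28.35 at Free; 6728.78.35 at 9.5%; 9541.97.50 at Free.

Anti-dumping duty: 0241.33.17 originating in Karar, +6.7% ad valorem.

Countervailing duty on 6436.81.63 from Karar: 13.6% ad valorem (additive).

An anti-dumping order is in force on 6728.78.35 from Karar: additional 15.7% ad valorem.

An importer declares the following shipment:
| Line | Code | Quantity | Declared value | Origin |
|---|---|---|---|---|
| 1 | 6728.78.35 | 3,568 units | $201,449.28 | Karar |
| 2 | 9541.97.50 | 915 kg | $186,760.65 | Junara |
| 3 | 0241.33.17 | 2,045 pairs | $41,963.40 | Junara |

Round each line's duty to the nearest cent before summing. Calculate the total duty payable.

Line 1 (6728.78.35, Karar, 3,568 units, $201,449.28):
Base rate for 6728.78.35 is 12.5% + $3.74/unit.
6728.78.35 has an FTA preferential rate, but origin Karar is not Junara; base rate stands.
Additional duty on 6728.78.35 from Karar: +15.7%. Applied ad valorem rate: 12.5% + 15.7% = 28.2%.
Duty = $201,449.28 × 28.2% + 3,568 × $3.74 = $70,153.02.
Line 2 (9541.97.50, Junara, 915 kg, $186,760.65):
Base rate for 9541.97.50 is 10% + $2.07/kg.
Origin Junara qualifies under the Galara–Junara agreement and 9541.97.50 is covered: preferential rate Free applies instead.
Duty = $186,760.65 × 0% = $0.00.
Line 3 (0241.33.17, Junara, 2,045 pairs, $41,963.40):
Base rate for 0241.33.17 is $2.65/pair.
Origin Junara is the FTA partner but 0241.33.17 is not on the preference list; base rate stands.
The additional-duty order on 0241.33.17 targets Karar, not Junara; it does not apply.
Duty = 2,045 × $2.65 = $5,419.25.
Total = $70,153.02 + $0.00 + $5,419.25 = $75,572.27.

$75,572.27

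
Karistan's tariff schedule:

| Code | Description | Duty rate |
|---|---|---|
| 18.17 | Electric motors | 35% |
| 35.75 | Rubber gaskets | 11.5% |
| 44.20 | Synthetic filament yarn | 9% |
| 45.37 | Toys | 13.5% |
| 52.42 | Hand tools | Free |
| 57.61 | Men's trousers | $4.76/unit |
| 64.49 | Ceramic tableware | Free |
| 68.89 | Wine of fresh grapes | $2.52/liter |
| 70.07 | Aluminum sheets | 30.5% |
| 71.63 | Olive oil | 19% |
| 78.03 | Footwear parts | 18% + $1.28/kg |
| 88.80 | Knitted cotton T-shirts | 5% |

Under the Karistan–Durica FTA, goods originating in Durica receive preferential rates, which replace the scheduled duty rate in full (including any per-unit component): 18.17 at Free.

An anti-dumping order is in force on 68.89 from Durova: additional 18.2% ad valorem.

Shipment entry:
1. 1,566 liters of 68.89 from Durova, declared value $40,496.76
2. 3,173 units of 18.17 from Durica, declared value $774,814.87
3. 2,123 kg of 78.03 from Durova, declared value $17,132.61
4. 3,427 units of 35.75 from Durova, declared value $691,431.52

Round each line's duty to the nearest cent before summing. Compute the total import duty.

$96,632.66

Line 1 (68.89, Durova, 1,566 liters, $40,496.76):
Base rate for 68.89 is $2.52/liter.
Additional duty on 68.89 from Durova: +18.2% ad valorem. Applied ad valorem rate = 18.2%.
Duty = $40,496.76 × 18.2% + 1,566 × $2.52 = $11,316.73.
Line 2 (18.17, Durica, 3,173 units, $774,814.87):
Base rate for 18.17 is 35%.
Origin Durica qualifies under the Karistan–Durica agreement and 18.17 is covered: preferential rate Free applies instead.
Duty = $774,814.87 × 0% = $0.00.
Line 3 (78.03, Durova, 2,123 kg, $17,132.61):
Base rate for 78.03 is 18% + $1.28/kg.
Duty = $17,132.61 × 18% + 2,123 × $1.28 = $5,801.31.
Line 4 (35.75, Durova, 3,427 units, $691,431.52):
Base rate for 35.75 is 11.5%.
Duty = $691,431.52 × 11.5% = $79,514.62.
Total = $11,316.73 + $0.00 + $5,801.31 + $79,514.62 = $96,632.66.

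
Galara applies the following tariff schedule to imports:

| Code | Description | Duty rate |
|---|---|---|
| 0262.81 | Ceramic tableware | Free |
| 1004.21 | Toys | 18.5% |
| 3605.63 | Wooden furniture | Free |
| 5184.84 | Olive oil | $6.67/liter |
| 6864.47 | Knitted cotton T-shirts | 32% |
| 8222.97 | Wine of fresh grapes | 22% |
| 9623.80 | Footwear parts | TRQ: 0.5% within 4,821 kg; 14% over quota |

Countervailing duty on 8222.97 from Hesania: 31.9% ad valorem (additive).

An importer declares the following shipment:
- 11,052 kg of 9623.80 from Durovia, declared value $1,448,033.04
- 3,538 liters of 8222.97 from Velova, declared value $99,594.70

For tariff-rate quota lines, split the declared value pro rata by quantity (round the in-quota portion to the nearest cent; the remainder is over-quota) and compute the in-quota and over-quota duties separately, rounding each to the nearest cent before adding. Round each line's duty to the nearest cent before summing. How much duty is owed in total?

$139,363.06

Line 1 (9623.80, Durovia, 11,052 kg, $1,448,033.04):
Code 9623.80 is under a tariff-rate quota (threshold 4,821 kg). In-quota: 4,821 kg at 0.5%; over-quota: 6,231 kg at 14%.
Pro-rata value split: in-quota = $1,448,033.04 × 4,821/11,052 = $631,647.42; over-quota = $1,448,033.04 − $631,647.42 = $816,385.62.
In-quota duty = $631,647.42 × 0.5% = $3,158.24. Over-quota duty = $816,385.62 × 14% = $114,293.99.
Line duty = $3,158.24 + $114,293.99 = $117,452.23.
Line 2 (8222.97, Velova, 3,538 liters, $99,594.70):
Base rate for 8222.97 is 22%.
The additional-duty order on 8222.97 targets Hesania, not Velova; it does not apply.
Duty = $99,594.70 × 22% = $21,910.83.
Total = $117,452.23 + $21,910.83 = $139,363.06.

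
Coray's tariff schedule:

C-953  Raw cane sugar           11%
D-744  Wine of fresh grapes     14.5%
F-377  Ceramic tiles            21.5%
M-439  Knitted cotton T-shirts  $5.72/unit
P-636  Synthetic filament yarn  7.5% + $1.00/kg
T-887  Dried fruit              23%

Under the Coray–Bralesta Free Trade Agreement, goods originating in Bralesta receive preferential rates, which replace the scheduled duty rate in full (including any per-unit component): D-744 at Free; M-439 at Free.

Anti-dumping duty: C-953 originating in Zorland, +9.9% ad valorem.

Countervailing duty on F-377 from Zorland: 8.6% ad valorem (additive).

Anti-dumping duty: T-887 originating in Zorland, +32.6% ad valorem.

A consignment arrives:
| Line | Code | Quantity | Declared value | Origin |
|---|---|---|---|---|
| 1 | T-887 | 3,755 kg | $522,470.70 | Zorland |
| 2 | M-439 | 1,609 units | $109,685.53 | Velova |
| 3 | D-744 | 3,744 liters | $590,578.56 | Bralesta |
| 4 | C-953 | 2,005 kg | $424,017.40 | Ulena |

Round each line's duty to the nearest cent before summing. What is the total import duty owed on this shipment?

$346,339.10

Line 1 (T-887, Zorland, 3,755 kg, $522,470.70):
Base rate for T-887 is 23%.
Additional duty on T-887 from Zorland: +32.6%. Applied ad valorem rate: 23% + 32.6% = 55.6%.
Duty = $522,470.70 × 55.6% = $290,493.71.
Line 2 (M-439, Velova, 1,609 units, $109,685.53):
Base rate for M-439 is $5.72/unit.
M-439 has an FTA preferential rate, but origin Velova is not Bralesta; base rate stands.
Duty = 1,609 × $5.72 = $9,203.48.
Line 3 (D-744, Bralesta, 3,744 liters, $590,578.56):
Base rate for D-744 is 14.5%.
Origin Bralesta qualifies under the Coray–Bralesta agreement and D-744 is covered: preferential rate Free applies instead.
Duty = $590,578.56 × 0% = $0.00.
Line 4 (C-953, Ulena, 2,005 kg, $424,017.40):
Base rate for C-953 is 11%.
The additional-duty order on C-953 targets Zorland, not Ulena; it does not apply.
Duty = $424,017.40 × 11% = $46,641.91.
Total = $290,493.71 + $9,203.48 + $0.00 + $46,641.91 = $346,339.10.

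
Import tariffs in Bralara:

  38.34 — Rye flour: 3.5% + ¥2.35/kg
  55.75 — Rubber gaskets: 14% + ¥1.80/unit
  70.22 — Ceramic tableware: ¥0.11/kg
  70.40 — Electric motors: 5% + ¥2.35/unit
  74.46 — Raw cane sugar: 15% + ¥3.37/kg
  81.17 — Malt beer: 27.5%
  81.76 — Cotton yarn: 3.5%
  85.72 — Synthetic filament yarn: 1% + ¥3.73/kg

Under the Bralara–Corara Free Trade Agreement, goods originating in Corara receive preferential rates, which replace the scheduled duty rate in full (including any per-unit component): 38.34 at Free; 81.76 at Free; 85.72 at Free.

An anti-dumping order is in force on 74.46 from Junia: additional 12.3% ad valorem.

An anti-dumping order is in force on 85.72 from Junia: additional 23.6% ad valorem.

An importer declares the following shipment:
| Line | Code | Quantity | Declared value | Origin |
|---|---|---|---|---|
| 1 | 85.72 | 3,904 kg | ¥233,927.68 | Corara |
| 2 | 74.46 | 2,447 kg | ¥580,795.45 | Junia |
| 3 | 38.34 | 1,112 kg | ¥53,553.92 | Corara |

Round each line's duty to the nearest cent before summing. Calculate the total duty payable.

Line 1 (85.72, Corara, 3,904 kg, ¥233,927.68):
Base rate for 85.72 is 1% + ¥3.73/kg.
Origin Corara qualifies under the Bralara–Corara agreement and 85.72 is covered: preferential rate Free applies instead.
The additional-duty order on 85.72 targets Junia, not Corara; it does not apply.
Duty = ¥233,927.68 × 0% = ¥0.00.
Line 2 (74.46, Junia, 2,447 kg, ¥580,795.45):
Base rate for 74.46 is 15% + ¥3.37/kg.
Additional duty on 74.46 from Junia: +12.3%. Applied ad valorem rate: 15% + 12.3% = 27.3%.
Duty = ¥580,795.45 × 27.3% + 2,447 × ¥3.37 = ¥166,803.55.
Line 3 (38.34, Corara, 1,112 kg, ¥53,553.92):
Base rate for 38.34 is 3.5% + ¥2.35/kg.
Origin Corara qualifies under the Bralara–Corara agreement and 38.34 is covered: preferential rate Free applies instead.
Duty = ¥53,553.92 × 0% = ¥0.00.
Total = ¥0.00 + ¥166,803.55 + ¥0.00 = ¥166,803.55.

¥166,803.55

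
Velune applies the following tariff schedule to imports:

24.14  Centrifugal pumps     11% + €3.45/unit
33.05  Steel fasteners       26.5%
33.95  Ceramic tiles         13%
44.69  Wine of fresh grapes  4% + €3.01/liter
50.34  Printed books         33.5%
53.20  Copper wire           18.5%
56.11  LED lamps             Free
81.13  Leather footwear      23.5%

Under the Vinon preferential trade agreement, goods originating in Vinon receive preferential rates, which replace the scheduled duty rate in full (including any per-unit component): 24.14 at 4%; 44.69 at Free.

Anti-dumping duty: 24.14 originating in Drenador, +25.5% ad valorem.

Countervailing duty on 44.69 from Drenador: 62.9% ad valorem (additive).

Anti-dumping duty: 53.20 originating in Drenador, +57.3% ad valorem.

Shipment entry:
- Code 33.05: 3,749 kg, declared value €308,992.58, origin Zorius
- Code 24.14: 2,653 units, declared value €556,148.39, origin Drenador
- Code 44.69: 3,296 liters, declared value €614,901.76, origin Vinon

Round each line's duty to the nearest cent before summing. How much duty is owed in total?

€294,030.04

Line 1 (33.05, Zorius, 3,749 kg, €308,992.58):
Base rate for 33.05 is 26.5%.
Duty = €308,992.58 × 26.5% = €81,883.03.
Line 2 (24.14, Drenador, 2,653 units, €556,148.39):
Base rate for 24.14 is 11% + €3.45/unit.
24.14 has an FTA preferential rate, but origin Drenador is not Vinon; base rate stands.
Additional duty on 24.14 from Drenador: +25.5%. Applied ad valorem rate: 11% + 25.5% = 36.5%.
Duty = €556,148.39 × 36.5% + 2,653 × €3.45 = €212,147.01.
Line 3 (44.69, Vinon, 3,296 liters, €614,901.76):
Base rate for 44.69 is 4% + €3.01/liter.
Origin Vinon qualifies under the Velune–Vinon agreement and 44.69 is covered: preferential rate Free applies instead.
The additional-duty order on 44.69 targets Drenador, not Vinon; it does not apply.
Duty = €614,901.76 × 0% = €0.00.
Total = €81,883.03 + €212,147.01 + €0.00 = €294,030.04.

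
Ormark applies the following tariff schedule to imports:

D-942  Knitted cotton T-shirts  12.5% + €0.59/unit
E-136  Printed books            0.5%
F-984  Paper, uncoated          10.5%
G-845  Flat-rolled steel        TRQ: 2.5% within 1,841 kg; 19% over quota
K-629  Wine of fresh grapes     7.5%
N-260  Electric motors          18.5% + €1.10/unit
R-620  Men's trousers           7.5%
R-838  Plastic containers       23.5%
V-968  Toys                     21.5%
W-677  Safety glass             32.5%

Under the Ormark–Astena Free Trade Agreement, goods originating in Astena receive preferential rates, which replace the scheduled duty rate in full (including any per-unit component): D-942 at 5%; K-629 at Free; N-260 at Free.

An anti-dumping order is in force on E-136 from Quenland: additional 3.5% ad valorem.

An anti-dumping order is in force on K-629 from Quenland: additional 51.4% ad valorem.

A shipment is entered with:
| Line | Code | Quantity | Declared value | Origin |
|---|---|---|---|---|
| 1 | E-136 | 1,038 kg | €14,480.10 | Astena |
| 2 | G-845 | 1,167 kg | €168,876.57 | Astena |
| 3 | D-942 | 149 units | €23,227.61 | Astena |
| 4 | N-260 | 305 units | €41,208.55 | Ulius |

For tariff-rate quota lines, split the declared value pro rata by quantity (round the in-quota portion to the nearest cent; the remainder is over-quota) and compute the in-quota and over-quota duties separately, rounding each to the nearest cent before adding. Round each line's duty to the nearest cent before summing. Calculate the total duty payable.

€13,414.77

Line 1 (E-136, Astena, 1,038 kg, €14,480.10):
Base rate for E-136 is 0.5%.
Origin Astena is the FTA partner but E-136 is not on the preference list; base rate stands.
The additional-duty order on E-136 targets Quenland, not Astena; it does not apply.
Duty = €14,480.10 × 0.5% = €72.40.
Line 2 (G-845, Astena, 1,167 kg, €168,876.57):
Code G-845 is under a tariff-rate quota (threshold 1,841 kg). Quantity 1,167 kg is within the quota, so the in-quota rate 2.5% applies to the full value.
Duty = €168,876.57 × 2.5% = €4,221.91.
Line 3 (D-942, Astena, 149 units, €23,227.61):
Base rate for D-942 is 12.5% + €0.59/unit.
Origin Astena qualifies under the Ormark–Astena agreement and D-942 is covered: preferential rate 5% applies instead.
Duty = €23,227.61 × 5% = €1,161.38.
Line 4 (N-260, Ulius, 305 units, €41,208.55):
Base rate for N-260 is 18.5% + €1.10/unit.
N-260 has an FTA preferential rate, but origin Ulius is not Astena; base rate stands.
Duty = €41,208.55 × 18.5% + 305 × €1.10 = €7,959.08.
Total = €72.40 + €4,221.91 + €1,161.38 + €7,959.08 = €13,414.77.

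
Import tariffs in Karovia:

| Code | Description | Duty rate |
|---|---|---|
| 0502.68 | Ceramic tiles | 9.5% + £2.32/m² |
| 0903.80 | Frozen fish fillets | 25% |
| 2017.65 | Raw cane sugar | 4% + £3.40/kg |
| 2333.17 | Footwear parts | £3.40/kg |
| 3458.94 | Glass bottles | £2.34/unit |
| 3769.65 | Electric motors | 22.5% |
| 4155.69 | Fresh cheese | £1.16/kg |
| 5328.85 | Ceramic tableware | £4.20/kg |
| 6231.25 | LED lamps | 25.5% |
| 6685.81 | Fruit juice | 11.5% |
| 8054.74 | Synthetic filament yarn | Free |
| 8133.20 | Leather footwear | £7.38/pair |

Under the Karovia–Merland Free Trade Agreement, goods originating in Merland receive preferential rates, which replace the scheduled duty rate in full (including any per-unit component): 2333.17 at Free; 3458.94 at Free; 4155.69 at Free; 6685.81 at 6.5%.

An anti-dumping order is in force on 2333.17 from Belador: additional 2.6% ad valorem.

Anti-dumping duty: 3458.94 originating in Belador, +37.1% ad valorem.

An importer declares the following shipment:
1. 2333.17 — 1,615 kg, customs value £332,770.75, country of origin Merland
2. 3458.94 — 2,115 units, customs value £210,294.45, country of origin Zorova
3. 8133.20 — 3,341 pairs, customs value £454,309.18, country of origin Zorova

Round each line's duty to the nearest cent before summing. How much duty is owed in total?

£29,605.68

Line 1 (2333.17, Merland, 1,615 kg, £332,770.75):
Base rate for 2333.17 is £3.40/kg.
Origin Merland qualifies under the Karovia–Merland agreement and 2333.17 is covered: preferential rate Free applies instead.
The additional-duty order on 2333.17 targets Belador, not Merland; it does not apply.
Duty = £332,770.75 × 0% = £0.00.
Line 2 (3458.94, Zorova, 2,115 units, £210,294.45):
Base rate for 3458.94 is £2.34/unit.
3458.94 has an FTA preferential rate, but origin Zorova is not Merland; base rate stands.
The additional-duty order on 3458.94 targets Belador, not Zorova; it does not apply.
Duty = 2,115 × £2.34 = £4,949.10.
Line 3 (8133.20, Zorova, 3,341 pairs, £454,309.18):
Base rate for 8133.20 is £7.38/pair.
Duty = 3,341 × £7.38 = £24,656.58.
Total = £0.00 + £4,949.10 + £24,656.58 = £29,605.68.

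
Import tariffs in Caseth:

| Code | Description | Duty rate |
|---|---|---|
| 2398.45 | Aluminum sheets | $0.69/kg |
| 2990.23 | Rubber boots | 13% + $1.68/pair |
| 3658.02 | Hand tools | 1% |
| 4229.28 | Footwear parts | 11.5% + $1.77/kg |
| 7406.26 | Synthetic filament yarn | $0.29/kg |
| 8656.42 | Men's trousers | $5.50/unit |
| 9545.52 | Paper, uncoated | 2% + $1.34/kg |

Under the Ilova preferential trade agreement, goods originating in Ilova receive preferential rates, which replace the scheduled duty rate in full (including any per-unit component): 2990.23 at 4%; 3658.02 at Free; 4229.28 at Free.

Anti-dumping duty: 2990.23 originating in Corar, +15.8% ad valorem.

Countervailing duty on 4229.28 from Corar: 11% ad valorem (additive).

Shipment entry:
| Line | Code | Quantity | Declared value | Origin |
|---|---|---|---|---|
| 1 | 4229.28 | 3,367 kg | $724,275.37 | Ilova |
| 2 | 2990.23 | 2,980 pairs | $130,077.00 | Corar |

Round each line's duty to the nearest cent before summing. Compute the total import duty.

$42,468.58

Line 1 (4229.28, Ilova, 3,367 kg, $724,275.37):
Base rate for 4229.28 is 11.5% + $1.77/kg.
Origin Ilova qualifies under the Caseth–Ilova agreement and 4229.28 is covered: preferential rate Free applies instead.
The additional-duty order on 4229.28 targets Corar, not Ilova; it does not apply.
Duty = $724,275.37 × 0% = $0.00.
Line 2 (2990.23, Corar, 2,980 pairs, $130,077.00):
Base rate for 2990.23 is 13% + $1.68/pair.
2990.23 has an FTA preferential rate, but origin Corar is not Ilova; base rate stands.
Additional duty on 2990.23 from Corar: +15.8%. Applied ad valorem rate: 13% + 15.8% = 28.8%.
Duty = $130,077.00 × 28.8% + 2,980 × $1.68 = $42,468.58.
Total = $0.00 + $42,468.58 = $42,468.58.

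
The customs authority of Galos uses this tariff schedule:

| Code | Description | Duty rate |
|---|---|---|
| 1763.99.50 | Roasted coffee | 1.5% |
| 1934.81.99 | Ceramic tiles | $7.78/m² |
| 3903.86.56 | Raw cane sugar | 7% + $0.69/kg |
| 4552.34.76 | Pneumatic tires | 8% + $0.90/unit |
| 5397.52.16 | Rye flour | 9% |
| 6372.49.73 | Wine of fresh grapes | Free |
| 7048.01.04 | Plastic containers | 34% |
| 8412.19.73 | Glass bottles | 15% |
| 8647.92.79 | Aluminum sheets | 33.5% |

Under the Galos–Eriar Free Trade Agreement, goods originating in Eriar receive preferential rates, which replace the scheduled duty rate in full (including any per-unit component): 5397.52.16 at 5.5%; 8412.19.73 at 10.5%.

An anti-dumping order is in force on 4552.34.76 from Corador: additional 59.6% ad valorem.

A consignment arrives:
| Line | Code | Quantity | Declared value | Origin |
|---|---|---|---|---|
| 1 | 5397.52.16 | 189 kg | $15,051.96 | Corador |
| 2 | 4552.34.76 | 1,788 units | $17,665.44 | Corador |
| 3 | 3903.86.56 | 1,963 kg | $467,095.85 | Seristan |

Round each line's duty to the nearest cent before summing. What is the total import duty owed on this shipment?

Line 1 (5397.52.16, Corador, 189 kg, $15,051.96):
Base rate for 5397.52.16 is 9%.
5397.52.16 has an FTA preferential rate, but origin Corador is not Eriar; base rate stands.
Duty = $15,051.96 × 9% = $1,354.68.
Line 2 (4552.34.76, Corador, 1,788 units, $17,665.44):
Base rate for 4552.34.76 is 8% + $0.90/unit.
Additional duty on 4552.34.76 from Corador: +59.6%. Applied ad valorem rate: 8% + 59.6% = 67.6%.
Duty = $17,665.44 × 67.6% + 1,788 × $0.90 = $13,551.04.
Line 3 (3903.86.56, Seristan, 1,963 kg, $467,095.85):
Base rate for 3903.86.56 is 7% + $0.69/kg.
Duty = $467,095.85 × 7% + 1,963 × $0.69 = $34,051.18.
Total = $1,354.68 + $13,551.04 + $34,051.18 = $48,956.90.

$48,956.90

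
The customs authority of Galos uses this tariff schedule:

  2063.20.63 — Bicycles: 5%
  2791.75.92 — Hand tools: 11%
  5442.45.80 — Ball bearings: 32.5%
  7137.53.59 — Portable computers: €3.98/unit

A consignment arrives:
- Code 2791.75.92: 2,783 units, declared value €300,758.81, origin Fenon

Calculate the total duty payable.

Line 1 (2791.75.92, Fenon, 2,783 units, €300,758.81):
Base rate for 2791.75.92 is 11%.
Duty = €300,758.81 × 11% = €33,083.47.

€33,083.47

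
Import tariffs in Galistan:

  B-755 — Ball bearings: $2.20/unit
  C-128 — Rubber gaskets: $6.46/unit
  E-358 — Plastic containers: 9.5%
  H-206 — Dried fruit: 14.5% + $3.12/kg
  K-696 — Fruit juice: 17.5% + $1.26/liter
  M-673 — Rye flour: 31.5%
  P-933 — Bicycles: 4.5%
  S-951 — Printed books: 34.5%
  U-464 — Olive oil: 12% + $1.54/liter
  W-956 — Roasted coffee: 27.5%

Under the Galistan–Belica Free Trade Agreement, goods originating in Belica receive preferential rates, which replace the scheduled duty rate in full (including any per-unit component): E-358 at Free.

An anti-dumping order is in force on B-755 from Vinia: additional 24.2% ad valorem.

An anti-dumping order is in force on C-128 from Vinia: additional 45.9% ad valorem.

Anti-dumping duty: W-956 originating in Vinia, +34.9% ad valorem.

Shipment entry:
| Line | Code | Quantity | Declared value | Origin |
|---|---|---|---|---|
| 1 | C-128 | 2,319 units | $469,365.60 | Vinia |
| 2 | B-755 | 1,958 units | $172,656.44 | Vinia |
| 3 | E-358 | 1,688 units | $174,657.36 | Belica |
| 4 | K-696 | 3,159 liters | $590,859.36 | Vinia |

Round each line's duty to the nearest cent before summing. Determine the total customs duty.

$383,890.74

Line 1 (C-128, Vinia, 2,319 units, $469,365.60):
Base rate for C-128 is $6.46/unit.
Additional duty on C-128 from Vinia: +45.9% ad valorem. Applied ad valorem rate = 45.9%.
Duty = $469,365.60 × 45.9% + 2,319 × $6.46 = $230,419.55.
Line 2 (B-755, Vinia, 1,958 units, $172,656.44):
Base rate for B-755 is $2.20/unit.
Additional duty on B-755 from Vinia: +24.2% ad valorem. Applied ad valorem rate = 24.2%.
Duty = $172,656.44 × 24.2% + 1,958 × $2.20 = $46,090.46.
Line 3 (E-358, Belica, 1,688 units, $174,657.36):
Base rate for E-358 is 9.5%.
Origin Belica qualifies under the Galistan–Belica agreement and E-358 is covered: preferential rate Free applies instead.
Duty = $174,657.36 × 0% = $0.00.
Line 4 (K-696, Vinia, 3,159 liters, $590,859.36):
Base rate for K-696 is 17.5% + $1.26/liter.
Duty = $590,859.36 × 17.5% + 3,159 × $1.26 = $107,380.73.
Total = $230,419.55 + $46,090.46 + $0.00 + $107,380.73 = $383,890.74.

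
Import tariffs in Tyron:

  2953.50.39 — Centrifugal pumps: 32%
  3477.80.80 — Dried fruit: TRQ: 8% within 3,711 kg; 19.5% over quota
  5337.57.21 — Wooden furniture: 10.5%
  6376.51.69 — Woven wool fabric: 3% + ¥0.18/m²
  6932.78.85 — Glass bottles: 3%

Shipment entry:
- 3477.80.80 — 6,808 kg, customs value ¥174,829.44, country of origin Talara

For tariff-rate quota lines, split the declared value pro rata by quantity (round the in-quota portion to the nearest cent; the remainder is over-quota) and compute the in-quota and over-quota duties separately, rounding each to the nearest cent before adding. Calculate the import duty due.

Line 1 (3477.80.80, Talara, 6,808 kg, ¥174,829.44):
Code 3477.80.80 is under a tariff-rate quota (threshold 3,711 kg). In-quota: 3,711 kg at 8%; over-quota: 3,097 kg at 19.5%.
Pro-rata value split: in-quota = ¥174,829.44 × 3,711/6,808 = ¥95,298.48; over-quota = ¥174,829.44 − ¥95,298.48 = ¥79,530.96.
In-quota duty = ¥95,298.48 × 8% = ¥7,623.88. Over-quota duty = ¥79,530.96 × 19.5% = ¥15,508.54.
Line duty = ¥7,623.88 + ¥15,508.54 = ¥23,132.42.

¥23,132.42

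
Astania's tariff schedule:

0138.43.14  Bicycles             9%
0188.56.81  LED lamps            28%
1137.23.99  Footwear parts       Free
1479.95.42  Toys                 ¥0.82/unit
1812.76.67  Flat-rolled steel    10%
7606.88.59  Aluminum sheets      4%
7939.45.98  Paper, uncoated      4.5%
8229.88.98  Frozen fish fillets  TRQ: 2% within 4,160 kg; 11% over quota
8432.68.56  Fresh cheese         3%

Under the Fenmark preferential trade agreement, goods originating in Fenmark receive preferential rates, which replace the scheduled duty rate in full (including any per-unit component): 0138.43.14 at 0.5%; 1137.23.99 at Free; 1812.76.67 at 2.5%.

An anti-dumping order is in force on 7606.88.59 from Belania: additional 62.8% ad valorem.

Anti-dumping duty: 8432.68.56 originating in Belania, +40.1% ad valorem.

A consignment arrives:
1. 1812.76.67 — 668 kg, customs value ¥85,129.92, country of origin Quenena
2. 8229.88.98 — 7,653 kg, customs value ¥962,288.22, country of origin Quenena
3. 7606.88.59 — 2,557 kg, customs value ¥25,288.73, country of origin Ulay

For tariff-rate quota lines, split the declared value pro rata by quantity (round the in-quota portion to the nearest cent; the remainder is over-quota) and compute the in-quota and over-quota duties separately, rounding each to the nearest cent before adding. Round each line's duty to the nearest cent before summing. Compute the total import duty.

¥68,299.19

Line 1 (1812.76.67, Quenena, 668 kg, ¥85,129.92):
Base rate for 1812.76.67 is 10%.
1812.76.67 has an FTA preferential rate, but origin Quenena is not Fenmark; base rate stands.
Duty = ¥85,129.92 × 10% = ¥8,512.99.
Line 2 (8229.88.98, Quenena, 7,653 kg, ¥962,288.22):
Code 8229.88.98 is under a tariff-rate quota (threshold 4,160 kg). In-quota: 4,160 kg at 2%; over-quota: 3,493 kg at 11%.
Pro-rata value split: in-quota = ¥962,288.22 × 4,160/7,653 = ¥523,078.40; over-quota = ¥962,288.22 − ¥523,078.40 = ¥439,209.82.
In-quota duty = ¥523,078.40 × 2% = ¥10,461.57. Over-quota duty = ¥439,209.82 × 11% = ¥48,313.08.
Line duty = ¥10,461.57 + ¥48,313.08 = ¥58,774.65.
Line 3 (7606.88.59, Ulay, 2,557 kg, ¥25,288.73):
Base rate for 7606.88.59 is 4%.
The additional-duty order on 7606.88.59 targets Belania, not Ulay; it does not apply.
Duty = ¥25,288.73 × 4% = ¥1,011.55.
Total = ¥8,512.99 + ¥58,774.65 + ¥1,011.55 = ¥68,299.19.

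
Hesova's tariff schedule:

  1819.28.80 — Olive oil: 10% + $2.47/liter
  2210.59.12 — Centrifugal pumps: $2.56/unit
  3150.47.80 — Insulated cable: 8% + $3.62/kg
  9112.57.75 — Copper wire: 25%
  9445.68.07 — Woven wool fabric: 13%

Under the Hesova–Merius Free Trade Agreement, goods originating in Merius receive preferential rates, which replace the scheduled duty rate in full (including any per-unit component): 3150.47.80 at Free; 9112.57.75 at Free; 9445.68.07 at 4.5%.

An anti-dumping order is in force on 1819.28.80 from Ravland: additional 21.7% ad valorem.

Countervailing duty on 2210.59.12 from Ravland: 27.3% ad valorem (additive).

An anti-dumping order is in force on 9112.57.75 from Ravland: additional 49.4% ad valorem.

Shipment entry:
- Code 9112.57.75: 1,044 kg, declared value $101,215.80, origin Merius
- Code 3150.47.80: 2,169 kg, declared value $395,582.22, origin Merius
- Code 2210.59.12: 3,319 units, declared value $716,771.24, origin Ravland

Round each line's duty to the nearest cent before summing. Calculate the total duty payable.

$204,175.19

Line 1 (9112.57.75, Merius, 1,044 kg, $101,215.80):
Base rate for 9112.57.75 is 25%.
Origin Merius qualifies under the Hesova–Merius agreement and 9112.57.75 is covered: preferential rate Free applies instead.
The additional-duty order on 9112.57.75 targets Ravland, not Merius; it does not apply.
Duty = $101,215.80 × 0% = $0.00.
Line 2 (3150.47.80, Merius, 2,169 kg, $395,582.22):
Base rate for 3150.47.80 is 8% + $3.62/kg.
Origin Merius qualifies under the Hesova–Merius agreement and 3150.47.80 is covered: preferential rate Free applies instead.
Duty = $395,582.22 × 0% = $0.00.
Line 3 (2210.59.12, Ravland, 3,319 units, $716,771.24):
Base rate for 2210.59.12 is $2.56/unit.
Additional duty on 2210.59.12 from Ravland: +27.3% ad valorem. Applied ad valorem rate = 27.3%.
Duty = $716,771.24 × 27.3% + 3,319 × $2.56 = $204,175.19.
Total = $0.00 + $0.00 + $204,175.19 = $204,175.19.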